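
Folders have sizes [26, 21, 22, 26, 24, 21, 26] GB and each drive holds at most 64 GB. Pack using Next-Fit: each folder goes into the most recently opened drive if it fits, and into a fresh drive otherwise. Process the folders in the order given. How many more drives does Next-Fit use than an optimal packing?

Next-Fit: [26,21] [22,26] [24,21] [26] → 4 drives.
Total size 166 GB; any packing needs at least ⌈166/64⌉ = 3 drives.
An optimal packing achieves that bound: [26,26] [26,24] [22,21,21] → 3 drives.
Excess: 4 − 3 = 1.

1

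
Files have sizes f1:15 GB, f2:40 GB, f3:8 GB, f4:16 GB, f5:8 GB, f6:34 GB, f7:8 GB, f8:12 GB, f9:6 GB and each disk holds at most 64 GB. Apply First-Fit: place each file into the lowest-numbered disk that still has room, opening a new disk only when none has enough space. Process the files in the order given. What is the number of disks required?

Put f1 (15 GB) in disk 1; 49 GB remain.
Put f2 (40 GB) in disk 1; 9 GB remain.
Put f3 (8 GB) in disk 1; 1 GB remain.
Put f4 (16 GB) in disk 2; 48 GB remain.
Put f5 (8 GB) in disk 2; 40 GB remain.
Put f6 (34 GB) in disk 2; 6 GB remain.
Put f7 (8 GB) in disk 3; 56 GB remain.
Put f8 (12 GB) in disk 3; 44 GB remain.
Put f9 (6 GB) in disk 2; 0 GB remain.
Final disks: [15,40,8] [16,8,34,6] [8,12].

3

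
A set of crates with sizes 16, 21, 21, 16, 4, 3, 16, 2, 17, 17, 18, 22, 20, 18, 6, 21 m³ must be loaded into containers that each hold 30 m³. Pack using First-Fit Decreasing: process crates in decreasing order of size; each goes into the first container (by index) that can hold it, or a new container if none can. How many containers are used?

12

Sorted descending: 22, 21, 21, 21, 20, 18, 18, 17, 17, 16, 16, 16, 6, 4, 3, 2.
container 1: place 22 m³, 8 m³ left
container 2: place 21 m³, 9 m³ left
container 3: place 21 m³, 9 m³ left
container 4: place 21 m³, 9 m³ left
container 5: place 20 m³, 10 m³ left
container 6: place 18 m³, 12 m³ left
container 7: place 18 m³, 12 m³ left
container 8: place 17 m³, 13 m³ left
container 9: place 17 m³, 13 m³ left
container 10: place 16 m³, 14 m³ left
container 11: place 16 m³, 14 m³ left
container 12: place 16 m³, 14 m³ left
container 1: place 6 m³, 2 m³ left
container 2: place 4 m³, 5 m³ left
container 2: place 3 m³, 2 m³ left
container 1: place 2 m³, 0 m³ left
Final containers: [22,6,2] [21,4,3] [21] [21] [20] [18] [18] [17] [17] [16] [16] [16].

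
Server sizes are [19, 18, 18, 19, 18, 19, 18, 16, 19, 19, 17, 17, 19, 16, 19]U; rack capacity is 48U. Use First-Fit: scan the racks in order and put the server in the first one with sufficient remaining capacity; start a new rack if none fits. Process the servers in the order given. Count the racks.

8

19U → rack 1 (remaining 29U)
18U → rack 1 (remaining 11U)
18U → rack 2 (remaining 30U)
19U → rack 2 (remaining 11U)
18U → rack 3 (remaining 30U)
19U → rack 3 (remaining 11U)
18U → rack 4 (remaining 30U)
16U → rack 4 (remaining 14U)
19U → rack 5 (remaining 29U)
19U → rack 5 (remaining 10U)
17U → rack 6 (remaining 31U)
17U → rack 6 (remaining 14U)
19U → rack 7 (remaining 29U)
16U → rack 7 (remaining 13U)
19U → rack 8 (remaining 29U)
Final racks: [19,18] [18,19] [18,19] [18,16] [19,19] [17,17] [19,16] [19].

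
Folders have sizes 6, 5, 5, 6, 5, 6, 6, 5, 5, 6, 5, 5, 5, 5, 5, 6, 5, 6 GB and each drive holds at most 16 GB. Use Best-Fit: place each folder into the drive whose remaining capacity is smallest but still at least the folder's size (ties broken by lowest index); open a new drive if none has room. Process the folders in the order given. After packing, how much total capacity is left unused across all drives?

15

6 GB → drive 1 (remaining 10 GB)
5 GB → drive 1 (remaining 5 GB)
5 GB → drive 1 (remaining 0 GB)
6 GB → drive 2 (remaining 10 GB)
5 GB → drive 2 (remaining 5 GB)
6 GB → drive 3 (remaining 10 GB)
6 GB → drive 3 (remaining 4 GB)
5 GB → drive 2 (remaining 0 GB)
5 GB → drive 4 (remaining 11 GB)
6 GB → drive 4 (remaining 5 GB)
5 GB → drive 4 (remaining 0 GB)
5 GB → drive 5 (remaining 11 GB)
5 GB → drive 5 (remaining 6 GB)
5 GB → drive 5 (remaining 1 GB)
5 GB → drive 6 (remaining 11 GB)
6 GB → drive 6 (remaining 5 GB)
5 GB → drive 6 (remaining 0 GB)
6 GB → drive 7 (remaining 10 GB)
7 drives × 16 GB = 112 GB; used 97 GB; unused 15 GB.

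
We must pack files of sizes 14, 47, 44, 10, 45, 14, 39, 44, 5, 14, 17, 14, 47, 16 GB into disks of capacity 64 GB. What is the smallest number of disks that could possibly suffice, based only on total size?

Total size = 14 + 47 + 44 + 10 + 45 + 14 + 39 + 44 + 5 + 14 + 17 + 14 + 47 + 16 = 370 GB.
⌈370 / 64⌉ = 6.

6 disks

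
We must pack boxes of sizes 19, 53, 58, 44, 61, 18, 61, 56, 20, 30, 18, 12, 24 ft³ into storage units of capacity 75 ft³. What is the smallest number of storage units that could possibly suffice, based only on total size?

7

Total size = 19 + 53 + 58 + 44 + 61 + 18 + 61 + 56 + 20 + 30 + 18 + 12 + 24 = 474 ft³.
⌈474 / 75⌉ = 7.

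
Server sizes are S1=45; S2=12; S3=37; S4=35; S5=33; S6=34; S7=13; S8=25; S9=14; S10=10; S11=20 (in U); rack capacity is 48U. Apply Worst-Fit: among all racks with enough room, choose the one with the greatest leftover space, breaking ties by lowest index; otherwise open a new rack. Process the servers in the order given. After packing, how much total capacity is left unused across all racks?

58

S1 (45U) → rack 1 (remaining 3U)
S2 (12U) → rack 2 (remaining 36U)
S3 (37U) → rack 3 (remaining 11U)
S4 (35U) → rack 2 (remaining 1U)
S5 (33U) → rack 4 (remaining 15U)
S6 (34U) → rack 5 (remaining 14U)
S7 (13U) → rack 4 (remaining 2U)
S8 (25U) → rack 6 (remaining 23U)
S9 (14U) → rack 6 (remaining 9U)
S10 (10U) → rack 5 (remaining 4U)
S11 (20U) → rack 7 (remaining 28U)
7 racks × 48U = 336U; used 278U; unused 58U.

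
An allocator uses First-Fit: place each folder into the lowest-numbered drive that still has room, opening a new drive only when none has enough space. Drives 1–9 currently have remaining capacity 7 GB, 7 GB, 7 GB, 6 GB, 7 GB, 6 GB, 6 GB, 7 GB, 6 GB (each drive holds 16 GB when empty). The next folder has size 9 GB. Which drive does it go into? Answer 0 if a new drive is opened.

No drive has ≥ 9 GB free, so a new drive is opened.

0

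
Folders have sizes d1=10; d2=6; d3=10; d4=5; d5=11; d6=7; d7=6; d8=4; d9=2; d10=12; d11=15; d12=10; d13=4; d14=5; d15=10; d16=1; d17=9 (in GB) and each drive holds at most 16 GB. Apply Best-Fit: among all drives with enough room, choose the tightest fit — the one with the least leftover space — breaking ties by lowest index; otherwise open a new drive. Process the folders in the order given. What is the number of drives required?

9 drives

Put d1 (10 GB) in drive 1; 6 GB remain.
Put d2 (6 GB) in drive 1; 0 GB remain.
Put d3 (10 GB) in drive 2; 6 GB remain.
Put d4 (5 GB) in drive 2; 1 GB remain.
Put d5 (11 GB) in drive 3; 5 GB remain.
Put d6 (7 GB) in drive 4; 9 GB remain.
Put d7 (6 GB) in drive 4; 3 GB remain.
Put d8 (4 GB) in drive 3; 1 GB remain.
Put d9 (2 GB) in drive 4; 1 GB remain.
Put d10 (12 GB) in drive 5; 4 GB remain.
Put d11 (15 GB) in drive 6; 1 GB remain.
Put d12 (10 GB) in drive 7; 6 GB remain.
Put d13 (4 GB) in drive 5; 0 GB remain.
Put d14 (5 GB) in drive 7; 1 GB remain.
Put d15 (10 GB) in drive 8; 6 GB remain.
Put d16 (1 GB) in drive 2; 0 GB remain.
Put d17 (9 GB) in drive 9; 7 GB remain.
Final drives: [10,6] [10,5,1] [11,4] [7,6,2] [12,4] [15] [10,5] [10] [9].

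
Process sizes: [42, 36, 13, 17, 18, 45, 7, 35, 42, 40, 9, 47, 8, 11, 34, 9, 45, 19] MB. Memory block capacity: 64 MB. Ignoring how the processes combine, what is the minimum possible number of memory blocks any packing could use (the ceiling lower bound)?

8 memory blocks

Total size = 42 + 36 + 13 + 17 + 18 + 45 + 7 + 35 + 42 + 40 + 9 + 47 + 8 + 11 + 34 + 9 + 45 + 19 = 477 MB.
⌈477 / 64⌉ = 8.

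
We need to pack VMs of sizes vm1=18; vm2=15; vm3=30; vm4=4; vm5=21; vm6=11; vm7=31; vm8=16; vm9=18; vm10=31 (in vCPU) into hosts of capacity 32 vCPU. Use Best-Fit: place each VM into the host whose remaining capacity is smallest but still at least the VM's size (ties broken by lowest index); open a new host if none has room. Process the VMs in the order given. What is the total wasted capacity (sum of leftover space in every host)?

29

vm1 (18 vCPU) → host 1 (remaining 14 vCPU)
vm2 (15 vCPU) → host 2 (remaining 17 vCPU)
vm3 (30 vCPU) → host 3 (remaining 2 vCPU)
vm4 (4 vCPU) → host 1 (remaining 10 vCPU)
vm5 (21 vCPU) → host 4 (remaining 11 vCPU)
vm6 (11 vCPU) → host 4 (remaining 0 vCPU)
vm7 (31 vCPU) → host 5 (remaining 1 vCPU)
vm8 (16 vCPU) → host 2 (remaining 1 vCPU)
vm9 (18 vCPU) → host 6 (remaining 14 vCPU)
vm10 (31 vCPU) → host 7 (remaining 1 vCPU)
7 hosts × 32 vCPU = 224 vCPU; used 195 vCPU; unused 29 vCPU.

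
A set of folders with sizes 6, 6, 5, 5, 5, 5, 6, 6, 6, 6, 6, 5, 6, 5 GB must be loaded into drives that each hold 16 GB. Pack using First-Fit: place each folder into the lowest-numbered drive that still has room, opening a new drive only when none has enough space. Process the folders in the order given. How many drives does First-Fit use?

6 GB → drive 1 (remaining 10 GB)
6 GB → drive 1 (remaining 4 GB)
5 GB → drive 2 (remaining 11 GB)
5 GB → drive 2 (remaining 6 GB)
5 GB → drive 2 (remaining 1 GB)
5 GB → drive 3 (remaining 11 GB)
6 GB → drive 3 (remaining 5 GB)
6 GB → drive 4 (remaining 10 GB)
6 GB → drive 4 (remaining 4 GB)
6 GB → drive 5 (remaining 10 GB)
6 GB → drive 5 (remaining 4 GB)
5 GB → drive 3 (remaining 0 GB)
6 GB → drive 6 (remaining 10 GB)
5 GB → drive 6 (remaining 5 GB)

6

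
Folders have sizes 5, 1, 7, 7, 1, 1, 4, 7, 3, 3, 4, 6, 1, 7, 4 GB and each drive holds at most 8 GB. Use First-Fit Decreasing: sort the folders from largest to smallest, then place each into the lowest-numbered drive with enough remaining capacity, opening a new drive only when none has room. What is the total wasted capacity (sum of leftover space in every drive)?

Sorted descending: 7, 7, 7, 7, 6, 5, 4, 4, 4, 3, 3, 1, 1, 1, 1.
Put 7 GB in drive 1; 1 GB remain.
Put 7 GB in drive 2; 1 GB remain.
Put 7 GB in drive 3; 1 GB remain.
Put 7 GB in drive 4; 1 GB remain.
Put 6 GB in drive 5; 2 GB remain.
Put 5 GB in drive 6; 3 GB remain.
Put 4 GB in drive 7; 4 GB remain.
Put 4 GB in drive 7; 0 GB remain.
Put 4 GB in drive 8; 4 GB remain.
Put 3 GB in drive 6; 0 GB remain.
Put 3 GB in drive 8; 1 GB remain.
Put 1 GB in drive 1; 0 GB remain.
Put 1 GB in drive 2; 0 GB remain.
Put 1 GB in drive 3; 0 GB remain.
Put 1 GB in drive 4; 0 GB remain.
8 drives × 8 GB = 64 GB; used 61 GB; unused 3 GB.

3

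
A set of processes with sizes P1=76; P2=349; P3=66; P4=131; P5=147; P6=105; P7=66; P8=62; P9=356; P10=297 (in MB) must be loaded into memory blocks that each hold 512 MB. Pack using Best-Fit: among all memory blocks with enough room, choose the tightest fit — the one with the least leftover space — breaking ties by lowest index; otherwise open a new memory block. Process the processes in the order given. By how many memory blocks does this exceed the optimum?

Best-Fit: [76,349,66] [131,147,105,66,62] [356] [297] → 4 memory blocks.
Total size 1655 MB; any packing needs at least ⌈1655/512⌉ = 4 memory blocks.
So 4 is already optimal.

0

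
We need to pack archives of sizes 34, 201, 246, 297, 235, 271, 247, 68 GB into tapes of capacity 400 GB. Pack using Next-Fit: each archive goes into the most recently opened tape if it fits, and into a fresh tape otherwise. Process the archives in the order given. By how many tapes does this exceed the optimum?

Next-Fit: [34,201] [246] [297] [235] [271] [247,68] → 6 tapes.
6 archives exceed 200 GB (half the capacity), and no two of those can share a tape, so at least 6 tapes are needed.
So 6 is already optimal.

0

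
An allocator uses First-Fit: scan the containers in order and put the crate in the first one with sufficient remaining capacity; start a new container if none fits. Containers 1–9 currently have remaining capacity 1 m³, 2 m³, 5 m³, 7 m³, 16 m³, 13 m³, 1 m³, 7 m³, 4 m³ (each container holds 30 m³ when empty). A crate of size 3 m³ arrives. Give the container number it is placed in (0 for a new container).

3

Containers with room: container 3 (5 m³), container 4 (7 m³), container 5 (16 m³), container 6 (13 m³), container 8 (7 m³), container 9 (4 m³).
The first with room is container 3.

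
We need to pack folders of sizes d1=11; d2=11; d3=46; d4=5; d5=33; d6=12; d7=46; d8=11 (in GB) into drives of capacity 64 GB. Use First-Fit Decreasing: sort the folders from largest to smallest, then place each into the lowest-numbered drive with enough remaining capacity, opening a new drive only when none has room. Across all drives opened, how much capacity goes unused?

Sorted descending: 46, 46, 33, 12, 11, 11, 11, 5.
46 GB → drive 1 (remaining 18 GB)
46 GB → drive 2 (remaining 18 GB)
33 GB → drive 3 (remaining 31 GB)
12 GB → drive 1 (remaining 6 GB)
11 GB → drive 2 (remaining 7 GB)
11 GB → drive 3 (remaining 20 GB)
11 GB → drive 3 (remaining 9 GB)
5 GB → drive 1 (remaining 1 GB)
3 drives × 64 GB = 192 GB; used 175 GB; unused 17 GB.

17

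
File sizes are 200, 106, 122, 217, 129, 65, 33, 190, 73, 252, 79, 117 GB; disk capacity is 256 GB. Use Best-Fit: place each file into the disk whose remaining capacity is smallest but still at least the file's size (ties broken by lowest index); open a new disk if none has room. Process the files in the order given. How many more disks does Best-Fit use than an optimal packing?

1

Best-Fit: [200] [106,122] [217,33] [129,65] [190] [73,79] [252] [117] → 8 disks.
Total size 1583 GB; any packing needs at least ⌈1583/256⌉ = 7 disks.
An optimal packing achieves that bound: [252] [217,33] [200] [190,65] [129,122] [117,106] [79,73] → 7 disks.
Excess: 8 − 7 = 1.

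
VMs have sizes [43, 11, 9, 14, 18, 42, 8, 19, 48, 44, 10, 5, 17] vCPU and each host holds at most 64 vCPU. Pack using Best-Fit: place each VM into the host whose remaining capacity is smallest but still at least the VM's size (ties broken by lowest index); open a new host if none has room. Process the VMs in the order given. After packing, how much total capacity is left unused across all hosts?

43 vCPU → host 1 (remaining 21 vCPU)
11 vCPU → host 1 (remaining 10 vCPU)
9 vCPU → host 1 (remaining 1 vCPU)
14 vCPU → host 2 (remaining 50 vCPU)
18 vCPU → host 2 (remaining 32 vCPU)
42 vCPU → host 3 (remaining 22 vCPU)
8 vCPU → host 3 (remaining 14 vCPU)
19 vCPU → host 2 (remaining 13 vCPU)
48 vCPU → host 4 (remaining 16 vCPU)
44 vCPU → host 5 (remaining 20 vCPU)
10 vCPU → host 2 (remaining 3 vCPU)
5 vCPU → host 3 (remaining 9 vCPU)
17 vCPU → host 5 (remaining 3 vCPU)
5 hosts × 64 vCPU = 320 vCPU; used 288 vCPU; unused 32 vCPU.

32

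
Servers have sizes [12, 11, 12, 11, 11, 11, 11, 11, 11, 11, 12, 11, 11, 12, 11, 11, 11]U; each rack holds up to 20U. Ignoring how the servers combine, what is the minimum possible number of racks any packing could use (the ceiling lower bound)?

Total size = 12 + 11 + 12 + 11 + 11 + 11 + 11 + 11 + 11 + 11 + 12 + 11 + 11 + 12 + 11 + 11 + 11 = 191U.
⌈191 / 20⌉ = 10.

10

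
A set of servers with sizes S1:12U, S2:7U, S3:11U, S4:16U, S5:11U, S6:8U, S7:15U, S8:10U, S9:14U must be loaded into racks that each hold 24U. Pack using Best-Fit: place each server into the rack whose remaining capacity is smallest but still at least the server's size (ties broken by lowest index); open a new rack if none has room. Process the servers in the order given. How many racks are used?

rack 1: place S1 (12U), 12U left
rack 1: place S2 (7U), 5U left
rack 2: place S3 (11U), 13U left
rack 3: place S4 (16U), 8U left
rack 2: place S5 (11U), 2U left
rack 3: place S6 (8U), 0U left
rack 4: place S7 (15U), 9U left
rack 5: place S8 (10U), 14U left
rack 5: place S9 (14U), 0U left
Final racks: [12,7] [11,11] [16,8] [15] [10,14].

5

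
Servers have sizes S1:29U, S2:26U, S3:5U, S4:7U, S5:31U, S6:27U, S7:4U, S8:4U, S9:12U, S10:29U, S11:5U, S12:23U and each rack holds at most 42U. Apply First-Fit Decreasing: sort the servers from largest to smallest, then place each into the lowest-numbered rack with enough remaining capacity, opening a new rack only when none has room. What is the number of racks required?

Sorted descending: 31, 29, 29, 27, 26, 23, 12, 7, 5, 5, 4, 4.
rack 1: place 31U, 11U left
rack 2: place 29U, 13U left
rack 3: place 29U, 13U left
rack 4: place 27U, 15U left
rack 5: place 26U, 16U left
rack 6: place 23U, 19U left
rack 2: place 12U, 1U left
rack 1: place 7U, 4U left
rack 3: place 5U, 8U left
rack 3: place 5U, 3U left
rack 1: place 4U, 0U left
rack 4: place 4U, 11U left
Final racks: [31,7,4] [29,12] [29,5,5] [27,4] [26] [23].

6 racks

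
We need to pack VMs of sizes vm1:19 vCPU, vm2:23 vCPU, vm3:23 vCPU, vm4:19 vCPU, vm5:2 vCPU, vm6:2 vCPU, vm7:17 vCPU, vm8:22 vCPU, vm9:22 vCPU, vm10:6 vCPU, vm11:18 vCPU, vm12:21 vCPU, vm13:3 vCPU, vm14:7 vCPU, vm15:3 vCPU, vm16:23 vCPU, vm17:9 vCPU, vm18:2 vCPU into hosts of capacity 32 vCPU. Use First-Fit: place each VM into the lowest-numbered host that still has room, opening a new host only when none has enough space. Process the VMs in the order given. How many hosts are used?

10

Put vm1 (19 vCPU) in host 1; 13 vCPU remain.
Put vm2 (23 vCPU) in host 2; 9 vCPU remain.
Put vm3 (23 vCPU) in host 3; 9 vCPU remain.
Put vm4 (19 vCPU) in host 4; 13 vCPU remain.
Put vm5 (2 vCPU) in host 1; 11 vCPU remain.
Put vm6 (2 vCPU) in host 1; 9 vCPU remain.
Put vm7 (17 vCPU) in host 5; 15 vCPU remain.
Put vm8 (22 vCPU) in host 6; 10 vCPU remain.
Put vm9 (22 vCPU) in host 7; 10 vCPU remain.
Put vm10 (6 vCPU) in host 1; 3 vCPU remain.
Put vm11 (18 vCPU) in host 8; 14 vCPU remain.
Put vm12 (21 vCPU) in host 9; 11 vCPU remain.
Put vm13 (3 vCPU) in host 1; 0 vCPU remain.
Put vm14 (7 vCPU) in host 2; 2 vCPU remain.
Put vm15 (3 vCPU) in host 3; 6 vCPU remain.
Put vm16 (23 vCPU) in host 10; 9 vCPU remain.
Put vm17 (9 vCPU) in host 4; 4 vCPU remain.
Put vm18 (2 vCPU) in host 2; 0 vCPU remain.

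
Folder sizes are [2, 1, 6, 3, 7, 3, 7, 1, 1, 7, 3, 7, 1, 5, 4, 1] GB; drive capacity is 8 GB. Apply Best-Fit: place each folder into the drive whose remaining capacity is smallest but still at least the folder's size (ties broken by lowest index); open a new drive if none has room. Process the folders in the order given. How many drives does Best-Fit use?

9 drives

2 GB → drive 1 (remaining 6 GB)
1 GB → drive 1 (remaining 5 GB)
6 GB → drive 2 (remaining 2 GB)
3 GB → drive 1 (remaining 2 GB)
7 GB → drive 3 (remaining 1 GB)
3 GB → drive 4 (remaining 5 GB)
7 GB → drive 5 (remaining 1 GB)
1 GB → drive 3 (remaining 0 GB)
1 GB → drive 5 (remaining 0 GB)
7 GB → drive 6 (remaining 1 GB)
3 GB → drive 4 (remaining 2 GB)
7 GB → drive 7 (remaining 1 GB)
1 GB → drive 6 (remaining 0 GB)
5 GB → drive 8 (remaining 3 GB)
4 GB → drive 9 (remaining 4 GB)
1 GB → drive 7 (remaining 0 GB)
Final drives: [2,1,3] [6] [7,1] [3,3] [7,1] [7,1] [7,1] [5] [4].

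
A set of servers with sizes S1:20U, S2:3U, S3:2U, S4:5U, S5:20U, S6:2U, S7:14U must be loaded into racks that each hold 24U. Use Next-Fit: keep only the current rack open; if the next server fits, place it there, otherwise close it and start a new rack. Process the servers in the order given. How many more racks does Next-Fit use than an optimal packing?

Next-Fit: [20,3] [2,5] [20,2] [14] → 4 racks.
Total size 66U; any packing needs at least ⌈66/24⌉ = 3 racks.
An optimal packing achieves that bound: [20,3] [20,2,2] [14,5] → 3 racks.
Excess: 4 − 3 = 1.

1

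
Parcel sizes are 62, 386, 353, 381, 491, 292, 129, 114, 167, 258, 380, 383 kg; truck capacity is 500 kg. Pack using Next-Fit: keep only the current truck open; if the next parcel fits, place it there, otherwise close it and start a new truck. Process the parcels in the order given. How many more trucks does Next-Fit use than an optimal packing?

1

Next-Fit: [62,386] [353] [381] [491] [292,129] [114,167] [258] [380] [383] → 9 trucks.
8 parcels exceed 250 kg (half the capacity), and no two of those can share a truck, so at least 8 trucks are needed.
An optimal packing achieves that bound: [491] [386,114] [383,62] [381] [380] [353,129] [292,167] [258] → 8 trucks.
Excess: 9 − 8 = 1.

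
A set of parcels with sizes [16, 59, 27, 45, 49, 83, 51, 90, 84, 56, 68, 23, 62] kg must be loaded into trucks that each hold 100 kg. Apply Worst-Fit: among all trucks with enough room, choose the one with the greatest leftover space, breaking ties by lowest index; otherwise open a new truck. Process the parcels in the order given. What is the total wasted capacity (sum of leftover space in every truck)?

Put 16 kg in truck 1; 84 kg remain.
Put 59 kg in truck 1; 25 kg remain.
Put 27 kg in truck 2; 73 kg remain.
Put 45 kg in truck 2; 28 kg remain.
Put 49 kg in truck 3; 51 kg remain.
Put 83 kg in truck 4; 17 kg remain.
Put 51 kg in truck 3; 0 kg remain.
Put 90 kg in truck 5; 10 kg remain.
Put 84 kg in truck 6; 16 kg remain.
Put 56 kg in truck 7; 44 kg remain.
Put 68 kg in truck 8; 32 kg remain.
Put 23 kg in truck 7; 21 kg remain.
Put 62 kg in truck 9; 38 kg remain.
9 trucks × 100 kg = 900 kg; used 713 kg; unused 187 kg.

187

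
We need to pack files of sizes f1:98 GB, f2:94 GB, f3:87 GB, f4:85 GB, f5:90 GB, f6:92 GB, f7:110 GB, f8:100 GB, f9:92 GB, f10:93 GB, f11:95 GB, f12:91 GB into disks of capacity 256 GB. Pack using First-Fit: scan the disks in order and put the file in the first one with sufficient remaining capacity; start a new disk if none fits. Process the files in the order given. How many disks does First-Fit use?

6 disks

disk 1: place f1 (98 GB), 158 GB left
disk 1: place f2 (94 GB), 64 GB left
disk 2: place f3 (87 GB), 169 GB left
disk 2: place f4 (85 GB), 84 GB left
disk 3: place f5 (90 GB), 166 GB left
disk 3: place f6 (92 GB), 74 GB left
disk 4: place f7 (110 GB), 146 GB left
disk 4: place f8 (100 GB), 46 GB left
disk 5: place f9 (92 GB), 164 GB left
disk 5: place f10 (93 GB), 71 GB left
disk 6: place f11 (95 GB), 161 GB left
disk 6: place f12 (91 GB), 70 GB left
Final disks: [98,94] [87,85] [90,92] [110,100] [92,93] [95,91].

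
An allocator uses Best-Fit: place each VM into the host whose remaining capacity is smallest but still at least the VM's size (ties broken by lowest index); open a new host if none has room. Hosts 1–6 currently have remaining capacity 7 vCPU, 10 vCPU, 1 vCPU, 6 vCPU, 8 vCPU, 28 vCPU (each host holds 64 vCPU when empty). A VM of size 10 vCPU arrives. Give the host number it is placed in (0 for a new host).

2

Hosts with room: host 2 (10 vCPU), host 6 (28 vCPU).
Tightest fit is host 2 with 10 vCPU free.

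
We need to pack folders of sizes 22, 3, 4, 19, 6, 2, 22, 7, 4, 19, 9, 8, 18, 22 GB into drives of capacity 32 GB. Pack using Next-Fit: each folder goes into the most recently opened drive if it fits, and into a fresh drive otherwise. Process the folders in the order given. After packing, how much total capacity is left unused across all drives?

27

Put 22 GB in drive 1; 10 GB remain.
Put 3 GB in drive 1; 7 GB remain.
Put 4 GB in drive 1; 3 GB remain.
Put 19 GB in drive 2; 13 GB remain.
Put 6 GB in drive 2; 7 GB remain.
Put 2 GB in drive 2; 5 GB remain.
Put 22 GB in drive 3; 10 GB remain.
Put 7 GB in drive 3; 3 GB remain.
Put 4 GB in drive 4; 28 GB remain.
Put 19 GB in drive 4; 9 GB remain.
Put 9 GB in drive 4; 0 GB remain.
Put 8 GB in drive 5; 24 GB remain.
Put 18 GB in drive 5; 6 GB remain.
Put 22 GB in drive 6; 10 GB remain.
6 drives × 32 GB = 192 GB; used 165 GB; unused 27 GB.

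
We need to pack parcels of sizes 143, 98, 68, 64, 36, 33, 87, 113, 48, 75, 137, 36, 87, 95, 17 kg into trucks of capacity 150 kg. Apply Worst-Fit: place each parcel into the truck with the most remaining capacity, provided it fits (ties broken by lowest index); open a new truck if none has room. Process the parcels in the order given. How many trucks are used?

9

truck 1: place 143 kg, 7 kg left
truck 2: place 98 kg, 52 kg left
truck 3: place 68 kg, 82 kg left
truck 3: place 64 kg, 18 kg left
truck 2: place 36 kg, 16 kg left
truck 4: place 33 kg, 117 kg left
truck 4: place 87 kg, 30 kg left
truck 5: place 113 kg, 37 kg left
truck 6: place 48 kg, 102 kg left
truck 6: place 75 kg, 27 kg left
truck 7: place 137 kg, 13 kg left
truck 5: place 36 kg, 1 kg left
truck 8: place 87 kg, 63 kg left
truck 9: place 95 kg, 55 kg left
truck 8: place 17 kg, 46 kg left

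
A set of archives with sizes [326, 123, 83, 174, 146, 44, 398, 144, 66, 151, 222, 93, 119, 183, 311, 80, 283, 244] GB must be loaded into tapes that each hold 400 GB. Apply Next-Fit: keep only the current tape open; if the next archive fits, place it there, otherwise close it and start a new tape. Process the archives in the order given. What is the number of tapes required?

326 GB → tape 1 (remaining 74 GB)
123 GB → tape 2 (remaining 277 GB)
83 GB → tape 2 (remaining 194 GB)
174 GB → tape 2 (remaining 20 GB)
146 GB → tape 3 (remaining 254 GB)
44 GB → tape 3 (remaining 210 GB)
398 GB → tape 4 (remaining 2 GB)
144 GB → tape 5 (remaining 256 GB)
66 GB → tape 5 (remaining 190 GB)
151 GB → tape 5 (remaining 39 GB)
222 GB → tape 6 (remaining 178 GB)
93 GB → tape 6 (remaining 85 GB)
119 GB → tape 7 (remaining 281 GB)
183 GB → tape 7 (remaining 98 GB)
311 GB → tape 8 (remaining 89 GB)
80 GB → tape 8 (remaining 9 GB)
283 GB → tape 9 (remaining 117 GB)
244 GB → tape 10 (remaining 156 GB)
Final tapes: [326] [123,83,174] [146,44] [398] [144,66,151] [222,93] [119,183] [311,80] [283] [244].

10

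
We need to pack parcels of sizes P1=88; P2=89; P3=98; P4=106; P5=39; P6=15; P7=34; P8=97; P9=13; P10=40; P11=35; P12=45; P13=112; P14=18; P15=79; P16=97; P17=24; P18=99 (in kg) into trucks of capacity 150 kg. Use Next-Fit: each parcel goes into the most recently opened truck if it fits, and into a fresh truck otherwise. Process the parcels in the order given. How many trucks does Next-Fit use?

P1 (88 kg) → truck 1 (remaining 62 kg)
P2 (89 kg) → truck 2 (remaining 61 kg)
P3 (98 kg) → truck 3 (remaining 52 kg)
P4 (106 kg) → truck 4 (remaining 44 kg)
P5 (39 kg) → truck 4 (remaining 5 kg)
P6 (15 kg) → truck 5 (remaining 135 kg)
P7 (34 kg) → truck 5 (remaining 101 kg)
P8 (97 kg) → truck 5 (remaining 4 kg)
P9 (13 kg) → truck 6 (remaining 137 kg)
P10 (40 kg) → truck 6 (remaining 97 kg)
P11 (35 kg) → truck 6 (remaining 62 kg)
P12 (45 kg) → truck 6 (remaining 17 kg)
P13 (112 kg) → truck 7 (remaining 38 kg)
P14 (18 kg) → truck 7 (remaining 20 kg)
P15 (79 kg) → truck 8 (remaining 71 kg)
P16 (97 kg) → truck 9 (remaining 53 kg)
P17 (24 kg) → truck 9 (remaining 29 kg)
P18 (99 kg) → truck 10 (remaining 51 kg)

10 trucks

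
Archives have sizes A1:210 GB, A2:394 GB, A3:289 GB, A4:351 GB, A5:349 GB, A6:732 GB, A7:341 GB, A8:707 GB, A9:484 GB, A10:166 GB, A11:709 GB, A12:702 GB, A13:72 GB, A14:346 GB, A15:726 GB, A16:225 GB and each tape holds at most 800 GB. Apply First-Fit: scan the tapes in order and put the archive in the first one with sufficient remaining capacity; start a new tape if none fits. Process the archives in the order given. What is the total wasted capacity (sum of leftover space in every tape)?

A1 (210 GB) → tape 1 (remaining 590 GB)
A2 (394 GB) → tape 1 (remaining 196 GB)
A3 (289 GB) → tape 2 (remaining 511 GB)
A4 (351 GB) → tape 2 (remaining 160 GB)
A5 (349 GB) → tape 3 (remaining 451 GB)
A6 (732 GB) → tape 4 (remaining 68 GB)
A7 (341 GB) → tape 3 (remaining 110 GB)
A8 (707 GB) → tape 5 (remaining 93 GB)
A9 (484 GB) → tape 6 (remaining 316 GB)
A10 (166 GB) → tape 1 (remaining 30 GB)
A11 (709 GB) → tape 7 (remaining 91 GB)
A12 (702 GB) → tape 8 (remaining 98 GB)
A13 (72 GB) → tape 2 (remaining 88 GB)
A14 (346 GB) → tape 9 (remaining 454 GB)
A15 (726 GB) → tape 10 (remaining 74 GB)
A16 (225 GB) → tape 6 (remaining 91 GB)
10 tapes × 800 GB = 8000 GB; used 6803 GB; unused 1197 GB.

1197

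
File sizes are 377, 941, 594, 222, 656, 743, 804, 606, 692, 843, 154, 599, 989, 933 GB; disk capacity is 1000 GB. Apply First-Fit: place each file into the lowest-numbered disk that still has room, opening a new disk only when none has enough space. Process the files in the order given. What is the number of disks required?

11

disk 1: place 377 GB, 623 GB left
disk 2: place 941 GB, 59 GB left
disk 1: place 594 GB, 29 GB left
disk 3: place 222 GB, 778 GB left
disk 3: place 656 GB, 122 GB left
disk 4: place 743 GB, 257 GB left
disk 5: place 804 GB, 196 GB left
disk 6: place 606 GB, 394 GB left
disk 7: place 692 GB, 308 GB left
disk 8: place 843 GB, 157 GB left
disk 4: place 154 GB, 103 GB left
disk 9: place 599 GB, 401 GB left
disk 10: place 989 GB, 11 GB left
disk 11: place 933 GB, 67 GB left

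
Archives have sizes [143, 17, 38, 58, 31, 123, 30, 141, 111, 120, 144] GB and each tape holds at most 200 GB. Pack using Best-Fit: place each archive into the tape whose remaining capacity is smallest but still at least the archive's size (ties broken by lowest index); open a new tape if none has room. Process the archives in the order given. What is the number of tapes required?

143 GB → tape 1 (remaining 57 GB)
17 GB → tape 1 (remaining 40 GB)
38 GB → tape 1 (remaining 2 GB)
58 GB → tape 2 (remaining 142 GB)
31 GB → tape 2 (remaining 111 GB)
123 GB → tape 3 (remaining 77 GB)
30 GB → tape 3 (remaining 47 GB)
141 GB → tape 4 (remaining 59 GB)
111 GB → tape 2 (remaining 0 GB)
120 GB → tape 5 (remaining 80 GB)
144 GB → tape 6 (remaining 56 GB)
Final tapes: [143,17,38] [58,31,111] [123,30] [141] [120] [144].

6 tapes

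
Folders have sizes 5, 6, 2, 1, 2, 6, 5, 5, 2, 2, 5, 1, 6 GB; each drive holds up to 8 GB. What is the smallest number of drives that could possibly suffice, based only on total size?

6

Total size = 5 + 6 + 2 + 1 + 2 + 6 + 5 + 5 + 2 + 2 + 5 + 1 + 6 = 48 GB.
⌈48 / 8⌉ = 6.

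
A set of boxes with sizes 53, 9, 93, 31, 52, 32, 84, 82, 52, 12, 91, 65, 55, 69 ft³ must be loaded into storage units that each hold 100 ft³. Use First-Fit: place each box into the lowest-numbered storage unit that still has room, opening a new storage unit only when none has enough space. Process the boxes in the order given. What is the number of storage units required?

53 ft³ → storage unit 1 (remaining 47 ft³)
9 ft³ → storage unit 1 (remaining 38 ft³)
93 ft³ → storage unit 2 (remaining 7 ft³)
31 ft³ → storage unit 1 (remaining 7 ft³)
52 ft³ → storage unit 3 (remaining 48 ft³)
32 ft³ → storage unit 3 (remaining 16 ft³)
84 ft³ → storage unit 4 (remaining 16 ft³)
82 ft³ → storage unit 5 (remaining 18 ft³)
52 ft³ → storage unit 6 (remaining 48 ft³)
12 ft³ → storage unit 3 (remaining 4 ft³)
91 ft³ → storage unit 7 (remaining 9 ft³)
65 ft³ → storage unit 8 (remaining 35 ft³)
55 ft³ → storage unit 9 (remaining 45 ft³)
69 ft³ → storage unit 10 (remaining 31 ft³)
Final storage units: [53,9,31] [93] [52,32,12] [84] [82] [52] [91] [65] [55] [69].

10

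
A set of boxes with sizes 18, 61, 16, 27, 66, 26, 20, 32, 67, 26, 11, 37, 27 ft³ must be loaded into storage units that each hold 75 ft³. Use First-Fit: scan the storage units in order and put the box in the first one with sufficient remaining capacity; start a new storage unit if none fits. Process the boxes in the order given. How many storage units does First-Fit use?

18 ft³ → storage unit 1 (remaining 57 ft³)
61 ft³ → storage unit 2 (remaining 14 ft³)
16 ft³ → storage unit 1 (remaining 41 ft³)
27 ft³ → storage unit 1 (remaining 14 ft³)
66 ft³ → storage unit 3 (remaining 9 ft³)
26 ft³ → storage unit 4 (remaining 49 ft³)
20 ft³ → storage unit 4 (remaining 29 ft³)
32 ft³ → storage unit 5 (remaining 43 ft³)
67 ft³ → storage unit 6 (remaining 8 ft³)
26 ft³ → storage unit 4 (remaining 3 ft³)
11 ft³ → storage unit 1 (remaining 3 ft³)
37 ft³ → storage unit 5 (remaining 6 ft³)
27 ft³ → storage unit 7 (remaining 48 ft³)
Final storage units: [18,16,27,11] [61] [66] [26,20,26] [32,37] [67] [27].

7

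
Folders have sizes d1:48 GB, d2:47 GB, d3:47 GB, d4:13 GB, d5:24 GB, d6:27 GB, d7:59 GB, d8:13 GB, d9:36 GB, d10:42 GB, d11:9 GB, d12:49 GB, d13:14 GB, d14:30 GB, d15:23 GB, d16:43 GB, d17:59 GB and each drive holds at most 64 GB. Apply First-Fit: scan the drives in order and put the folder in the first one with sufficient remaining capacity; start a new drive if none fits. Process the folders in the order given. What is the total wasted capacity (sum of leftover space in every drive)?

Put d1 (48 GB) in drive 1; 16 GB remain.
Put d2 (47 GB) in drive 2; 17 GB remain.
Put d3 (47 GB) in drive 3; 17 GB remain.
Put d4 (13 GB) in drive 1; 3 GB remain.
Put d5 (24 GB) in drive 4; 40 GB remain.
Put d6 (27 GB) in drive 4; 13 GB remain.
Put d7 (59 GB) in drive 5; 5 GB remain.
Put d8 (13 GB) in drive 2; 4 GB remain.
Put d9 (36 GB) in drive 6; 28 GB remain.
Put d10 (42 GB) in drive 7; 22 GB remain.
Put d11 (9 GB) in drive 3; 8 GB remain.
Put d12 (49 GB) in drive 8; 15 GB remain.
Put d13 (14 GB) in drive 6; 14 GB remain.
Put d14 (30 GB) in drive 9; 34 GB remain.
Put d15 (23 GB) in drive 9; 11 GB remain.
Put d16 (43 GB) in drive 10; 21 GB remain.
Put d17 (59 GB) in drive 11; 5 GB remain.
11 drives × 64 GB = 704 GB; used 583 GB; unused 121 GB.

121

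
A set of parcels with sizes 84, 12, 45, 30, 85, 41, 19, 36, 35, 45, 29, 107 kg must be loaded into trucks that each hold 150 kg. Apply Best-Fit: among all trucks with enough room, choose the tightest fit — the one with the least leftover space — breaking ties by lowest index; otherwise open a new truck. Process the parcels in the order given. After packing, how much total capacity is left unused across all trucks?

182

Put 84 kg in truck 1; 66 kg remain.
Put 12 kg in truck 1; 54 kg remain.
Put 45 kg in truck 1; 9 kg remain.
Put 30 kg in truck 2; 120 kg remain.
Put 85 kg in truck 2; 35 kg remain.
Put 41 kg in truck 3; 109 kg remain.
Put 19 kg in truck 2; 16 kg remain.
Put 36 kg in truck 3; 73 kg remain.
Put 35 kg in truck 3; 38 kg remain.
Put 45 kg in truck 4; 105 kg remain.
Put 29 kg in truck 3; 9 kg remain.
Put 107 kg in truck 5; 43 kg remain.
5 trucks × 150 kg = 750 kg; used 568 kg; unused 182 kg.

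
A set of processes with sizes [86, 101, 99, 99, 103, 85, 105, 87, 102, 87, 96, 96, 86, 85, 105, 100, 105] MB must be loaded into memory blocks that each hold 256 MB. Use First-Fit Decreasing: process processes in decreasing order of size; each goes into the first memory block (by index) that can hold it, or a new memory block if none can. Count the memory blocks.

8

Sorted descending: 105, 105, 105, 103, 102, 101, 100, 99, 99, 96, 96, 87, 87, 86, 86, 85, 85.
memory block 1: place 105 MB, 151 MB left
memory block 1: place 105 MB, 46 MB left
memory block 2: place 105 MB, 151 MB left
memory block 2: place 103 MB, 48 MB left
memory block 3: place 102 MB, 154 MB left
memory block 3: place 101 MB, 53 MB left
memory block 4: place 100 MB, 156 MB left
memory block 4: place 99 MB, 57 MB left
memory block 5: place 99 MB, 157 MB left
memory block 5: place 96 MB, 61 MB left
memory block 6: place 96 MB, 160 MB left
memory block 6: place 87 MB, 73 MB left
memory block 7: place 87 MB, 169 MB left
memory block 7: place 86 MB, 83 MB left
memory block 8: place 86 MB, 170 MB left
memory block 8: place 85 MB, 85 MB left
memory block 8: place 85 MB, 0 MB left
Final memory blocks: [105,105] [105,103] [102,101] [100,99] [99,96] [96,87] [87,86] [86,85,85].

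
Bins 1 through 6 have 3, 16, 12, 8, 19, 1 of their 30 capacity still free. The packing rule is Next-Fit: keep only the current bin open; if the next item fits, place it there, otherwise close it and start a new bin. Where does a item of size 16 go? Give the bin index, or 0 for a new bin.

0

Next-Fit only looks at bin 6, which has 1 free.
16 does not fit, so a new bin is opened.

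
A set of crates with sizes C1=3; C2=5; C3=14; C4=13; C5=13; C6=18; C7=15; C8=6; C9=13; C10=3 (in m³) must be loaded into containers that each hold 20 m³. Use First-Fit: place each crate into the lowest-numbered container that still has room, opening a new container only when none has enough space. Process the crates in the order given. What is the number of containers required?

Put C1 (3 m³) in container 1; 17 m³ remain.
Put C2 (5 m³) in container 1; 12 m³ remain.
Put C3 (14 m³) in container 2; 6 m³ remain.
Put C4 (13 m³) in container 3; 7 m³ remain.
Put C5 (13 m³) in container 4; 7 m³ remain.
Put C6 (18 m³) in container 5; 2 m³ remain.
Put C7 (15 m³) in container 6; 5 m³ remain.
Put C8 (6 m³) in container 1; 6 m³ remain.
Put C9 (13 m³) in container 7; 7 m³ remain.
Put C10 (3 m³) in container 1; 3 m³ remain.
Final containers: [3,5,6,3] [14] [13] [13] [18] [15] [13].

7 containers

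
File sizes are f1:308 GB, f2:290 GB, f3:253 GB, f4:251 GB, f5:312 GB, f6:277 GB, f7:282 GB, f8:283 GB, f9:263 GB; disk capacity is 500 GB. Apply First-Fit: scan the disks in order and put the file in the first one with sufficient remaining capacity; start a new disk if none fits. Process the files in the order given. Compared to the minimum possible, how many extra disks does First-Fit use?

First-Fit: [308] [290] [253] [251] [312] [277] [282] [283] [263] → 9 disks.
9 files exceed 250 GB (half the capacity), and no two of those can share a disk, so at least 9 disks are needed.
So 9 is already optimal.

0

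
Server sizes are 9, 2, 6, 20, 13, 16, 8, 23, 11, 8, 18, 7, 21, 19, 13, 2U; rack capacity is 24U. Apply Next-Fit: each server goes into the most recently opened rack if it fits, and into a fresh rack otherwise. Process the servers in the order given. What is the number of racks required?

rack 1: place 9U, 15U left
rack 1: place 2U, 13U left
rack 1: place 6U, 7U left
rack 2: place 20U, 4U left
rack 3: place 13U, 11U left
rack 4: place 16U, 8U left
rack 4: place 8U, 0U left
rack 5: place 23U, 1U left
rack 6: place 11U, 13U left
rack 6: place 8U, 5U left
rack 7: place 18U, 6U left
rack 8: place 7U, 17U left
rack 9: place 21U, 3U left
rack 10: place 19U, 5U left
rack 11: place 13U, 11U left
rack 11: place 2U, 9U left
Final racks: [9,2,6] [20] [13] [16,8] [23] [11,8] [18] [7] [21] [19] [13,2].

11 racks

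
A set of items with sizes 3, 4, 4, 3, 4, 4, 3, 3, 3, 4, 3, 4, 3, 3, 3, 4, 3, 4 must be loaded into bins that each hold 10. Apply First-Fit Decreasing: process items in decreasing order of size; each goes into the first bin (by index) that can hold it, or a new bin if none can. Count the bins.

8 bins

Sorted descending: 4, 4, 4, 4, 4, 4, 4, 4, 3, 3, 3, 3, 3, 3, 3, 3, 3, 3.
bin 1: place 4, 6 left
bin 1: place 4, 2 left
bin 2: place 4, 6 left
bin 2: place 4, 2 left
bin 3: place 4, 6 left
bin 3: place 4, 2 left
bin 4: place 4, 6 left
bin 4: place 4, 2 left
bin 5: place 3, 7 left
bin 5: place 3, 4 left
bin 5: place 3, 1 left
bin 6: place 3, 7 left
bin 6: place 3, 4 left
bin 6: place 3, 1 left
bin 7: place 3, 7 left
bin 7: place 3, 4 left
bin 7: place 3, 1 left
bin 8: place 3, 7 left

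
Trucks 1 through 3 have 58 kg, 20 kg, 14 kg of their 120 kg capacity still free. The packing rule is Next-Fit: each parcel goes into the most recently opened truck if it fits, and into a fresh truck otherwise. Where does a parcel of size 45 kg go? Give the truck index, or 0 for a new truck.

Next-Fit only looks at truck 3, which has 14 kg free.
45 kg does not fit, so a new truck is opened.

0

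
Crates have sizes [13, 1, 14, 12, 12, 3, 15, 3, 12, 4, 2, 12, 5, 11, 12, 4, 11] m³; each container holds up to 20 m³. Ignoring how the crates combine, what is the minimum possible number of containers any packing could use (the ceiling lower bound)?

8

Total size = 13 + 1 + 14 + 12 + 12 + 3 + 15 + 3 + 12 + 4 + 2 + 12 + 5 + 11 + 12 + 4 + 11 = 146 m³.
⌈146 / 20⌉ = 8.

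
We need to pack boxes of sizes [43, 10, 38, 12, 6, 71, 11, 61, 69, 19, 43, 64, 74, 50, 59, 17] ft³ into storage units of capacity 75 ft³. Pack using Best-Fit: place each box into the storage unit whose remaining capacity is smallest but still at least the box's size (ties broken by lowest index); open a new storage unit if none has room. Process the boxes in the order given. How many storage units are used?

10 storage units

43 ft³ → storage unit 1 (remaining 32 ft³)
10 ft³ → storage unit 1 (remaining 22 ft³)
38 ft³ → storage unit 2 (remaining 37 ft³)
12 ft³ → storage unit 1 (remaining 10 ft³)
6 ft³ → storage unit 1 (remaining 4 ft³)
71 ft³ → storage unit 3 (remaining 4 ft³)
11 ft³ → storage unit 2 (remaining 26 ft³)
61 ft³ → storage unit 4 (remaining 14 ft³)
69 ft³ → storage unit 5 (remaining 6 ft³)
19 ft³ → storage unit 2 (remaining 7 ft³)
43 ft³ → storage unit 6 (remaining 32 ft³)
64 ft³ → storage unit 7 (remaining 11 ft³)
74 ft³ → storage unit 8 (remaining 1 ft³)
50 ft³ → storage unit 9 (remaining 25 ft³)
59 ft³ → storage unit 10 (remaining 16 ft³)
17 ft³ → storage unit 9 (remaining 8 ft³)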